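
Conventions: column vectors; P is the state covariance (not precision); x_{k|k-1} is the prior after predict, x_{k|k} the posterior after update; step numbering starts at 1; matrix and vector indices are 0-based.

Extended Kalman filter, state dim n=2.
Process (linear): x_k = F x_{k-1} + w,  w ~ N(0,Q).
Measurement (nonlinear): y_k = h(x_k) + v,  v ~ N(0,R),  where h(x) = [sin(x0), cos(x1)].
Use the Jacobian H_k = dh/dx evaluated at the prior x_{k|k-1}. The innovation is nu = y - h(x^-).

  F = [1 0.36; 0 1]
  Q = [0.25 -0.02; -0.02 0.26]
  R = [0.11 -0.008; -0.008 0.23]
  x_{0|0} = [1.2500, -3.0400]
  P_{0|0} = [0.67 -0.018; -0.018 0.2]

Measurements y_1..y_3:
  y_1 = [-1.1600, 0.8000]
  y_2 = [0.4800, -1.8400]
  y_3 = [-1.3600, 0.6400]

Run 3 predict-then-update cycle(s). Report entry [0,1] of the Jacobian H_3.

H_jac[0,1] = 0.0000

step 1: x^-=[0.1556, -3.0400]  P^-=[0.9330 0.0340; 0.0340 0.4600]  H_jac=[0.9879 0.0000; 0.0000 0.1014]  S=[1.0206 -0.0046; -0.0046 0.2347]  K=[0.9033 0.0324; 0.0338 0.1994]  nu=[-1.3150, 1.7948]  x^+=[-0.9741, -2.7266]  P^+=[0.1003 0.0021; 0.0021 0.4496]
step 2: x^-=[-1.9556, -2.7266]  P^-=[0.4101 0.1440; 0.1440 0.7096]  H_jac=[-0.3754 0.0000; 0.0000 0.4032]  S=[0.1678 -0.0298; -0.0298 0.3454]  K=[-0.9015 0.0903; -0.1778 0.8131]  nu=[1.4069, -0.9249]  x^+=[-3.3075, -3.7287]  P^+=[0.2661 0.0694; 0.0694 0.4673]
step 3: x^-=[-4.6498, -3.7287]  P^-=[0.6266 0.2176; 0.2176 0.7273]  H_jac=[-0.0625 0.0000; 0.0000 -0.5539]  S=[0.1125 -0.0005; -0.0005 0.4532]  K=[-0.3495 -0.2664; -0.1247 -0.8892]  nu=[-2.3580, 1.4726]  x^+=[-4.2179, -4.7440]  P^+=[0.5808 0.1056; 0.1056 0.3674]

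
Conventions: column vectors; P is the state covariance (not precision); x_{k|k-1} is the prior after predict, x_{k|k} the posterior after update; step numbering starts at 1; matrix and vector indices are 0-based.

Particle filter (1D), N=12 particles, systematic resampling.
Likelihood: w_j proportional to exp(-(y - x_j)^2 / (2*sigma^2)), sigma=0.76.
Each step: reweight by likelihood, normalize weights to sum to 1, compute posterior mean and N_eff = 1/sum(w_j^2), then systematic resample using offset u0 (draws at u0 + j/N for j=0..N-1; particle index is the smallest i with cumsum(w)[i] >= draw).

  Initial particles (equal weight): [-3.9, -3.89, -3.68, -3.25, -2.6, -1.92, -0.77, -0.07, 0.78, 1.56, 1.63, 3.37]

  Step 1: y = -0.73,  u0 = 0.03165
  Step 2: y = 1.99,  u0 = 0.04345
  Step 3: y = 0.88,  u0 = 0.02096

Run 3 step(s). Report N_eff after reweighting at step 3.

step 1: w=[0.0001, 0.0001, 0.0002, 0.0019, 0.0221, 0.1341, 0.4562, 0.3133, 0.0635, 0.0049, 0.0037, 0.0000]  mean=-0.6327  Neff=3.0414  idx=[5, 5, 6, 6, 6, 6, 6, 7, 7, 7, 7, 8]
step 2: w=[0.0000, 0.0000, 0.0035, 0.0035, 0.0035, 0.0035, 0.0035, 0.0651, 0.0651, 0.0651, 0.0651, 0.7220]  mean=0.5314  Neff=1.8576  idx=[7, 8, 9, 11, 11, 11, 11, 11, 11, 11, 11, 11]
step 3: w=[0.0445, 0.0445, 0.0445, 0.0963, 0.0963, 0.0963, 0.0963, 0.0963, 0.0963, 0.0963, 0.0963, 0.0963]  mean=0.6666  Neff=11.1887  idx=[0, 2, 3, 4, 5, 6, 7, 7, 8, 9, 10, 11]

N_eff = 11.1887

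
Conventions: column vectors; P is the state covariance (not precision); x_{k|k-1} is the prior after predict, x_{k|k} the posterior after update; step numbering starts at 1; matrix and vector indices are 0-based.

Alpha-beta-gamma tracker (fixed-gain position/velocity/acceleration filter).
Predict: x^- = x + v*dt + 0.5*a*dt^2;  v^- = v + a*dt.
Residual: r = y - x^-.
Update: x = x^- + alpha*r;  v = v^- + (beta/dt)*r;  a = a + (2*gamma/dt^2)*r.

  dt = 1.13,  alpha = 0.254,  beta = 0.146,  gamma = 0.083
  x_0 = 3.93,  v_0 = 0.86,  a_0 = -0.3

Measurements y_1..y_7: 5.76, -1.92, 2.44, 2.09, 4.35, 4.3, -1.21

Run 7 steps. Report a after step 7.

step 1: x_pred=4.7103  r=1.0497  x^+=4.9769  v^+=0.6566  a^+=-0.1635
step 2: x_pred=5.6145  r=-7.5345  x^+=3.7007  v^+=-0.5016  a^+=-1.1430
step 3: x_pred=2.4041  r=0.0359  x^+=2.4132  v^+=-1.7886  a^+=-1.1384
step 4: x_pred=-0.3347  r=2.4247  x^+=0.2812  v^+=-2.7617  a^+=-0.8231
step 5: x_pred=-3.3651  r=7.7151  x^+=-1.4055  v^+=-2.6950  a^+=0.1798
step 6: x_pred=-4.3360  r=8.6360  x^+=-2.1425  v^+=-1.3760  a^+=1.3025
step 7: x_pred=-2.8658  r=1.6558  x^+=-2.4452  v^+=0.3098  a^+=1.5178

a_post = 1.5178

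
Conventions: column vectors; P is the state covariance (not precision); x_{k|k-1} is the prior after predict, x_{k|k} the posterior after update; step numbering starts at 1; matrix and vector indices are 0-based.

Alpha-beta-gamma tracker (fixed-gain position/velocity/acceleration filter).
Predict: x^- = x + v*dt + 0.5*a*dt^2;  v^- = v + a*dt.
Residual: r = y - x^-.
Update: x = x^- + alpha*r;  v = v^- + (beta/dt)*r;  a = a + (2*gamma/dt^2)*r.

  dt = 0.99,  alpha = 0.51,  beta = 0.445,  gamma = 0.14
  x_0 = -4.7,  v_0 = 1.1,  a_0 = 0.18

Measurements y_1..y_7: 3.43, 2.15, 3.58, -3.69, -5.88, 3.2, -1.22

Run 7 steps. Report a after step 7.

a_post = 2.9046

step 1: x_pred=-3.5228  r=6.9528  x^+=0.0231  v^+=4.4034  a^+=2.1663
step 2: x_pred=5.4441  r=-3.2941  x^+=3.7641  v^+=5.0674  a^+=1.2252
step 3: x_pred=9.3813  r=-5.8013  x^+=6.4226  v^+=3.6727  a^+=-0.4321
step 4: x_pred=9.8469  r=-13.5369  x^+=2.9431  v^+=-2.8398  a^+=-4.2994
step 5: x_pred=-1.9753  r=-3.9047  x^+=-3.9667  v^+=-8.8514  a^+=-5.4149
step 6: x_pred=-15.3831  r=18.5831  x^+=-5.9057  v^+=-5.8591  a^+=-0.1060
step 7: x_pred=-11.7582  r=10.5382  x^+=-6.3837  v^+=-1.2272  a^+=2.9046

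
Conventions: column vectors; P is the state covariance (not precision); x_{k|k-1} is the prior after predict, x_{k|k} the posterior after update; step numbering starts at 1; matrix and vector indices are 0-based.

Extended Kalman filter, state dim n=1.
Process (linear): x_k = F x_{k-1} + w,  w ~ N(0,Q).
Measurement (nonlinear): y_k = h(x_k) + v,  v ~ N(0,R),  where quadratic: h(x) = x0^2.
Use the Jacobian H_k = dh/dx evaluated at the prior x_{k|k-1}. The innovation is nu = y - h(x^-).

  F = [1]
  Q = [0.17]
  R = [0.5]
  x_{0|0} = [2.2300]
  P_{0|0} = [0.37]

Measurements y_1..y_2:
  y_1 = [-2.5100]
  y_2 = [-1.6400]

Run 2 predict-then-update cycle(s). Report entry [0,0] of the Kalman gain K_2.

step 1: x^-=[2.2300]  P^-=[0.5400]  H_jac=[4.4600]  S=[11.2415]  K=[0.2142]  nu=[-7.4829]  x^+=[0.6268]  P^+=[0.0240]
step 2: x^-=[0.6268]  P^-=[0.1940]  H_jac=[1.2537]  S=[0.8049]  K=[0.3022]  nu=[-2.0329]  x^+=[0.0125]  P^+=[0.1205]

K[0,0] = 0.3022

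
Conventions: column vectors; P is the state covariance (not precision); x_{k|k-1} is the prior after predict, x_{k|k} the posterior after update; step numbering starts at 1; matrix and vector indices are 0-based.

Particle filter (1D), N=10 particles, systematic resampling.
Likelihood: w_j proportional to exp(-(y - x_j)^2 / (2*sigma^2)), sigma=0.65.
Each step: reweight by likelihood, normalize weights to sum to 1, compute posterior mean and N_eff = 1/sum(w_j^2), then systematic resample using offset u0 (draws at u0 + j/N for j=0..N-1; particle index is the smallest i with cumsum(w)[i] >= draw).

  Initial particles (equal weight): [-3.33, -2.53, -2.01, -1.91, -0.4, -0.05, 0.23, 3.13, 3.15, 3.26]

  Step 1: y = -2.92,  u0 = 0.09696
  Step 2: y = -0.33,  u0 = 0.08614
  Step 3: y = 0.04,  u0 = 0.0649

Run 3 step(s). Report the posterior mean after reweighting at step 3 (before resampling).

step 1: w=[0.3518, 0.3585, 0.1611, 0.1283, 0.0002, 0.0000, 0.0000, 0.0000, 0.0000, 0.0000]  mean=-2.6475  Neff=3.3932  idx=[0, 0, 0, 1, 1, 1, 1, 2, 3, 3]
step 2: w=[0.0002, 0.0002, 0.0002, 0.0213, 0.0213, 0.0213, 0.0213, 0.2320, 0.3412, 0.3412]  mean=-1.9867  Neff=3.4671  idx=[7, 7, 7, 8, 8, 8, 9, 9, 9, 9]
step 3: w=[0.0702, 0.0702, 0.0702, 0.1128, 0.1128, 0.1128, 0.1128, 0.1128, 0.1128, 0.1128]  mean=-1.9311  Neff=9.6342  idx=[0, 2, 3, 4, 5, 6, 7, 7, 8, 9]

post_mean = -1.9311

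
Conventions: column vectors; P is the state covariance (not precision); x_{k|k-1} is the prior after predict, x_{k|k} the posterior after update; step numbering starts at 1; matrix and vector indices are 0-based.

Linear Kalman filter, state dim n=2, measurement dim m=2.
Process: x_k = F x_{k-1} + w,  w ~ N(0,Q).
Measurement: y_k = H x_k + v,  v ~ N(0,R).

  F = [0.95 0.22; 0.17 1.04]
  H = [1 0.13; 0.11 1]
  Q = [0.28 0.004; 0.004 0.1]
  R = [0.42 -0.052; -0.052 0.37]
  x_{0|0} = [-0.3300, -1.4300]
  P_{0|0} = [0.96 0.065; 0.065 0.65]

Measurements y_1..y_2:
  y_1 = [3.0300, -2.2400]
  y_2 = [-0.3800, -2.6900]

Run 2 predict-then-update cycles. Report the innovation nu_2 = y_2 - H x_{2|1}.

step 1: x^-=[-0.6281, -1.5433]  P^-=[1.2050 0.3744; 0.3744 0.8538]  S=[1.7368 0.5713; 0.5713 1.3207]  K=[0.6944 0.0835; 0.0660 0.6491]  nu=[3.8587, -0.6276]  x^+=[1.9989, -1.6961]  P^+=[0.2922 -0.0374; -0.0374 0.2408]
step 2: x^-=[1.5258, -1.4242]  P^-=[0.5397 0.0680; 0.0680 0.3557]  S=[0.9834 0.1226; 0.1226 0.7472]  K=[0.5478 0.0806; 0.0567 0.4768]  nu=[-1.7207, -1.4337]  x^+=[0.4678, -2.2053]  P^+=[0.2290 -0.0239; -0.0239 0.1761]

innov = [-1.7207, -1.4337]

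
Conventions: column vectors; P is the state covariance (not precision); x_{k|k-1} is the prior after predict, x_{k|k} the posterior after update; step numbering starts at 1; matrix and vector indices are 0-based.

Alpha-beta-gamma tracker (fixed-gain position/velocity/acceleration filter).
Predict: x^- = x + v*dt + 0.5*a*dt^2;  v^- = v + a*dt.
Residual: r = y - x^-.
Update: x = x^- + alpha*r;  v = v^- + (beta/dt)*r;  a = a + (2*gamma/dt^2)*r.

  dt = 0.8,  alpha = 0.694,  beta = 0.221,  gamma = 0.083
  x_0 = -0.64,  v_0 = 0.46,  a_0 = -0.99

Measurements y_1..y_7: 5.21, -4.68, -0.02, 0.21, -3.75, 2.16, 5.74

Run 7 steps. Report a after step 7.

step 1: x_pred=-0.5888  r=5.7988  x^+=3.4356  v^+=1.2699  a^+=0.5141
step 2: x_pred=4.6160  r=-9.2960  x^+=-1.8354  v^+=-0.8869  a^+=-1.8971
step 3: x_pred=-3.1520  r=3.1320  x^+=-0.9784  v^+=-1.5393  a^+=-1.0847
step 4: x_pred=-2.5569  r=2.7669  x^+=-0.6367  v^+=-1.6427  a^+=-0.3671
step 5: x_pred=-2.0683  r=-1.6817  x^+=-3.2354  v^+=-2.4009  a^+=-0.8032
step 6: x_pred=-5.4132  r=7.5732  x^+=-0.1574  v^+=-0.9514  a^+=1.1611
step 7: x_pred=-0.5470  r=6.2870  x^+=3.8162  v^+=1.7142  a^+=2.7917

a_post = 2.7917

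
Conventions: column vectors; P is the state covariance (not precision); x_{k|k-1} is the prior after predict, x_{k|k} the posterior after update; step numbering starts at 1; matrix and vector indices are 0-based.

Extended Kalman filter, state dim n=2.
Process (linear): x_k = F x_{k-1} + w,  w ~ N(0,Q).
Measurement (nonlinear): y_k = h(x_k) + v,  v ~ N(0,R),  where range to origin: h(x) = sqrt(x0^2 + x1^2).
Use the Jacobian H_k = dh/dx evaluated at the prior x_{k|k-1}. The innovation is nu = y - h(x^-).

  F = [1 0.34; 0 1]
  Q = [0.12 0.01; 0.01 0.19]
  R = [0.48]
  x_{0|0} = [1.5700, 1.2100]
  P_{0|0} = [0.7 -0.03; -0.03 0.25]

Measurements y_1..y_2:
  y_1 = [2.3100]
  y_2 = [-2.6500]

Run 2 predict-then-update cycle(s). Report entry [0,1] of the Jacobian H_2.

H_jac[0,1] = 0.4516

step 1: x^-=[1.9814, 1.2100]  P^-=[0.8285 0.0650; 0.0650 0.4400]  H_jac=[0.8534 0.5212]  S=[1.2608]  K=[0.5877; 0.2259]  nu=[-0.0116]  x^+=[1.9746, 1.2074]  P^+=[0.3930 -0.1024; -0.1024 0.3757]
step 2: x^-=[2.3851, 1.2074]  P^-=[0.4869 0.0354; 0.0354 0.5657]  H_jac=[0.8922 0.4516]  S=[1.0114]  K=[0.4453; 0.2838]  nu=[-5.3232]  x^+=[0.0149, -0.3033]  P^+=[0.2863 -0.0924; -0.0924 0.4842]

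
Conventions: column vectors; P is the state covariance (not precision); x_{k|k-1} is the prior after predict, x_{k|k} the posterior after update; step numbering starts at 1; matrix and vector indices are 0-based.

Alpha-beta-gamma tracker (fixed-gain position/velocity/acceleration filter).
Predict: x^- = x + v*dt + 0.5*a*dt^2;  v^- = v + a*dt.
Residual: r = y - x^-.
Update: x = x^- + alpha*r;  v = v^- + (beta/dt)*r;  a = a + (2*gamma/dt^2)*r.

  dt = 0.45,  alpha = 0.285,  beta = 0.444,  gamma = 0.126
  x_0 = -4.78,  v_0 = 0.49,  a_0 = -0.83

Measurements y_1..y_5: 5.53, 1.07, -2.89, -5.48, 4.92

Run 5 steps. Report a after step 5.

a_post = -11.7260

step 1: x_pred=-4.6435  r=10.1735  x^+=-1.7441  v^+=10.1544  a^+=11.8304
step 2: x_pred=4.0232  r=-2.9532  x^+=3.1816  v^+=12.5642  a^+=8.1553
step 3: x_pred=9.6612  r=-12.5512  x^+=6.0841  v^+=3.8503  a^+=-7.4640
step 4: x_pred=7.0610  r=-12.5410  x^+=3.4868  v^+=-11.8823  a^+=-23.0705
step 5: x_pred=-4.1961  r=9.1161  x^+=-1.5980  v^+=-13.2695  a^+=-11.7260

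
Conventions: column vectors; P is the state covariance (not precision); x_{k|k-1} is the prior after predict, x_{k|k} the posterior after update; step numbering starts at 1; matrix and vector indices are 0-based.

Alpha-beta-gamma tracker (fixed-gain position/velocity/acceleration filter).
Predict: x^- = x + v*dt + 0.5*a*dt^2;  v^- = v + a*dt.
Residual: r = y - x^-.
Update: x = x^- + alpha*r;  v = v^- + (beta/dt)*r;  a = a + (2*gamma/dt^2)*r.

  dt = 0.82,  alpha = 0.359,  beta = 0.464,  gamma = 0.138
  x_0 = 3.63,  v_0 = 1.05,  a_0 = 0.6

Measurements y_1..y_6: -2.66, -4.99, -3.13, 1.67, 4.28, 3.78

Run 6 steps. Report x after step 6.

step 1: x_pred=4.6927  r=-7.3527  x^+=2.0531  v^+=-2.6186  a^+=-2.4181
step 2: x_pred=-0.9071  r=-4.0829  x^+=-2.3729  v^+=-6.9117  a^+=-4.0940
step 3: x_pred=-9.4169  r=6.2869  x^+=-7.1599  v^+=-6.7113  a^+=-1.5134
step 4: x_pred=-13.1720  r=14.8420  x^+=-7.8437  v^+=0.4460  a^+=4.5788
step 5: x_pred=-5.9386  r=10.2186  x^+=-2.2701  v^+=9.9829  a^+=8.7732
step 6: x_pred=8.8654  r=-5.0854  x^+=7.0397  v^+=14.2993  a^+=6.6858

x_post = 7.0397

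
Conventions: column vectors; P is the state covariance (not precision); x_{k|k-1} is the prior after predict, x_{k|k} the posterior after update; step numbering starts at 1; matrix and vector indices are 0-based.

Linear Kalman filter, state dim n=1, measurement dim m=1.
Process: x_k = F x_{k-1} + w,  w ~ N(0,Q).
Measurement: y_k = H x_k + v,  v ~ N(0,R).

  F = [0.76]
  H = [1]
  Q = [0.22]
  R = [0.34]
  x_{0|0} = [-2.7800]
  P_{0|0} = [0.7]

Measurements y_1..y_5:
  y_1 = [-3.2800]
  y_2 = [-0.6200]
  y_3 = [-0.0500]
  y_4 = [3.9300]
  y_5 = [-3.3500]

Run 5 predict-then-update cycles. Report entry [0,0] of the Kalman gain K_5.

K[0,0] = 0.4805

step 1: x^-=[-2.1128]  P^-=[0.6243]  S=[0.9643]  K=[0.6474]  nu=[-1.1672]  x^+=[-2.8685]  P^+=[0.2201]
step 2: x^-=[-2.1800]  P^-=[0.3471]  S=[0.6871]  K=[0.5052]  nu=[1.5600]  x^+=[-1.3919]  P^+=[0.1718]
step 3: x^-=[-1.0579]  P^-=[0.3192]  S=[0.6592]  K=[0.4842]  nu=[1.0079]  x^+=[-0.5698]  P^+=[0.1646]
step 4: x^-=[-0.4331]  P^-=[0.3151]  S=[0.6551]  K=[0.4810]  nu=[4.3631]  x^+=[1.6655]  P^+=[0.1635]
step 5: x^-=[1.2658]  P^-=[0.3145]  S=[0.6545]  K=[0.4805]  nu=[-4.6158]  x^+=[-0.9520]  P^+=[0.1634]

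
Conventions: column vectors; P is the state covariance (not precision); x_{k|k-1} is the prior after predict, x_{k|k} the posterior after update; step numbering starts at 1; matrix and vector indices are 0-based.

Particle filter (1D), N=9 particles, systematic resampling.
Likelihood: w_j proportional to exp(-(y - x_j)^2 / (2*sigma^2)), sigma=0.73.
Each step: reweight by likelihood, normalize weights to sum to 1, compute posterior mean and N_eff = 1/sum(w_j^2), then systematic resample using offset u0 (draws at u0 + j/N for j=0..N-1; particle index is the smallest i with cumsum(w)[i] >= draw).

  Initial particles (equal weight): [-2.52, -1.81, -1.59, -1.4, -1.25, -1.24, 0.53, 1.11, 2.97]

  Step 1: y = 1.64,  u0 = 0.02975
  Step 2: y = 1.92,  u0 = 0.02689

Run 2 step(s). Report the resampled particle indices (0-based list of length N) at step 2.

resampled_idx = [0, 2, 3, 4, 4, 5, 6, 7, 8]

step 1: w=[0.0000, 0.0000, 0.0000, 0.0001, 0.0003, 0.0003, 0.2470, 0.6029, 0.1493]  mean=1.2424  Neff=2.2381  idx=[6, 6, 7, 7, 7, 7, 7, 7, 8]
step 2: w=[0.0416, 0.0416, 0.1377, 0.1377, 0.1377, 0.1377, 0.1377, 0.1377, 0.0906]  mean=1.2302  Neff=7.9718  idx=[0, 2, 3, 4, 4, 5, 6, 7, 8]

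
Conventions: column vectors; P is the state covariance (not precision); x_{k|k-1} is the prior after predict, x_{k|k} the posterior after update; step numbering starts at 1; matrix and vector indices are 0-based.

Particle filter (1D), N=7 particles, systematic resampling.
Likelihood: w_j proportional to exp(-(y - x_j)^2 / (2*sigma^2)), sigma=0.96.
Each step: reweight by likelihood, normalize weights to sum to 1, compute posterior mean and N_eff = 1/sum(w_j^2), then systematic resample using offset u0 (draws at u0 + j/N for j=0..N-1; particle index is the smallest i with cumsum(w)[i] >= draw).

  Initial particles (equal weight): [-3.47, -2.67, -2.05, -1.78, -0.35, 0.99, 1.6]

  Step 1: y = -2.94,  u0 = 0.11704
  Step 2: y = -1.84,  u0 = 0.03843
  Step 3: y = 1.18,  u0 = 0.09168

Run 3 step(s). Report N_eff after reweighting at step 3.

step 1: w=[0.2882, 0.3227, 0.2184, 0.1618, 0.0088, 0.0001, 0.0000]  mean=-2.6004  Neff=3.8292  idx=[0, 0, 1, 1, 2, 3, 3]
step 2: w=[0.0491, 0.0491, 0.1427, 0.1427, 0.2025, 0.2070, 0.2070]  mean=-2.2545  Neff=5.8062  idx=[0, 2, 3, 4, 5, 5, 6]
step 3: w=[0.0003, 0.0107, 0.0107, 0.1161, 0.2874, 0.2874, 0.2874]  mean=-1.8309  Neff=3.8240  idx=[3, 4, 4, 5, 5, 6, 6]

N_eff = 3.8240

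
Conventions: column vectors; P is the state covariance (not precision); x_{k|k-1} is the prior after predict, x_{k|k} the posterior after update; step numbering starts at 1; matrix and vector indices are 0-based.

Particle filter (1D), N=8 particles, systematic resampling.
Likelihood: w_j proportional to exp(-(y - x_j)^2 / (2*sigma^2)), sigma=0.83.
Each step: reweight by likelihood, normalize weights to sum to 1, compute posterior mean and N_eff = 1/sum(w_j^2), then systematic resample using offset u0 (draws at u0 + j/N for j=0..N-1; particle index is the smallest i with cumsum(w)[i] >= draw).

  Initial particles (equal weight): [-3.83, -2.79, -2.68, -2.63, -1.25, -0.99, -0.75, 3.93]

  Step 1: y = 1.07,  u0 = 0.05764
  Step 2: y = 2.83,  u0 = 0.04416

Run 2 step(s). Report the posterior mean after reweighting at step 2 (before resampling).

step 1: w=[0.0000, 0.0001, 0.0002, 0.0003, 0.1264, 0.2888, 0.5676, 0.0166]  mean=-0.8061  Neff=2.3706  idx=[4, 5, 5, 6, 6, 6, 6, 6]
step 2: w=[0.0111, 0.0491, 0.0491, 0.1782, 0.1782, 0.1782, 0.1782, 0.1782]  mean=-0.7791  Neff=6.1112  idx=[1, 3, 4, 4, 5, 6, 6, 7]

post_mean = -0.7791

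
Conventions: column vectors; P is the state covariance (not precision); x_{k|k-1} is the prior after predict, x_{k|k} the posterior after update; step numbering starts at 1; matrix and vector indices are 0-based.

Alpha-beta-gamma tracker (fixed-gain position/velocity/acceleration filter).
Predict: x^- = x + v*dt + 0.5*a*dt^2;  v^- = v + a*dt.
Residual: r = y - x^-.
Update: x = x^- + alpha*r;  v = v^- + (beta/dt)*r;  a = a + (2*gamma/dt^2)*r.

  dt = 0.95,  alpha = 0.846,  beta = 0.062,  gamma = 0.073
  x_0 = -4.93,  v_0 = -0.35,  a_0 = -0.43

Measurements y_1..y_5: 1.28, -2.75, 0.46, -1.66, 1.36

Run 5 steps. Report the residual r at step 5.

step 1: x_pred=-5.4565  r=6.7365  x^+=0.2426  v^+=-0.3189  a^+=0.6598
step 2: x_pred=0.2374  r=-2.9874  x^+=-2.2899  v^+=0.1130  a^+=0.1765
step 3: x_pred=-2.1030  r=2.5630  x^+=0.0653  v^+=0.4479  a^+=0.5911
step 4: x_pred=0.7576  r=-2.4176  x^+=-1.2877  v^+=0.8517  a^+=0.2000
step 5: x_pred=-0.3883  r=1.7483  x^+=1.0908  v^+=1.1558  a^+=0.4829

resid = 1.7483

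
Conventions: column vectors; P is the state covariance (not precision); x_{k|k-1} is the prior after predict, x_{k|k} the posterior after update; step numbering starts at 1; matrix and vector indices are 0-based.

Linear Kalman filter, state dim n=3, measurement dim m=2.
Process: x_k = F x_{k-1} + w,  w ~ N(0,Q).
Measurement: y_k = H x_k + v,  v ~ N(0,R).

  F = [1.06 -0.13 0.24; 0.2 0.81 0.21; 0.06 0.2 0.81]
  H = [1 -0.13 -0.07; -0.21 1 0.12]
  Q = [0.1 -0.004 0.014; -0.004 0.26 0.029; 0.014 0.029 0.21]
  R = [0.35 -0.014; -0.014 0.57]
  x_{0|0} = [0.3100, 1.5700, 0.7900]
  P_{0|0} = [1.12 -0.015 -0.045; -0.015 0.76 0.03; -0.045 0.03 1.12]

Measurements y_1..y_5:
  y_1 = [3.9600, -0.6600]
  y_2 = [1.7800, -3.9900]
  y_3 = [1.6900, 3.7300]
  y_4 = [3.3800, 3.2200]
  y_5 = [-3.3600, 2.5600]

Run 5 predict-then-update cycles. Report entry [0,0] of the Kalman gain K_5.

step 1: x^-=[0.3141, 1.4996, 0.9725]  P^-=[1.4152 0.1902 0.2391; 0.1902 0.8544 0.3678; 0.2391 0.3678 0.9843]  S=[1.7082 -0.2344; -0.2344 1.4973]  K=[0.8145 0.0752; 0.1124 0.5910; 0.1140 0.3089]  nu=[3.9089, -2.2103]  x^+=[3.3317, 0.6324, 0.7356]  P^+=[0.3022 0.0821 0.1066; 0.0821 0.3410 0.0966; 0.1066 0.0966 0.8357]
step 2: x^-=[3.6259, 1.3331, 0.9222]  P^-=[0.5190 0.1797 0.2912; 0.1797 0.6011 0.3233; 0.2912 0.3233 0.8167]  S=[0.8016 -0.0119; -0.0119 1.1932]  K=[0.5943 0.0944; 0.1059 0.5057; 0.2440 0.3043]  nu=[-1.6080, -4.6723]  x^+=[2.2290, -1.2000, -0.8919]  P^+=[0.2266 0.0759 0.1431; 0.0759 0.2882 0.1208; 0.1431 0.1208 0.6602]
step 3: x^-=[2.3047, -0.7135, -0.8287]  P^-=[0.4418 0.1691 0.2827; 0.1691 0.5650 0.3068; 0.2827 0.3068 0.7104]  S=[0.7269 -0.0007; -0.0007 1.1531]  K=[0.5504 0.0959; 0.1025 0.4912; 0.2660 0.2887]  nu=[-0.7655, 5.0269]  x^+=[2.3655, 1.6772, 0.4188]  P^+=[0.2110 0.0739 0.1445; 0.0739 0.2792 0.1236; 0.1445 0.1236 0.5630]
step 4: x^-=[2.3899, 1.9196, 0.8166]  P^-=[0.4197 0.1610 0.2638; 0.1610 0.5546 0.2906; 0.2638 0.2906 0.6472]  S=[0.7087 -0.0036; -0.0036 1.1413]  K=[0.5371 0.0933; 0.0992 0.4872; 0.2564 0.2749]  nu=[1.2968, 1.7043]  x^+=[3.2454, 2.8786, 1.6176]  P^+=[0.2057 0.0724 0.1375; 0.0724 0.2771 0.1202; 0.1375 0.1202 0.5148]
step 5: x^-=[3.4541, 3.3205, 2.0807]  P^-=[0.4080 0.1539 0.2479; 0.1539 0.5486 0.2783; 0.2479 0.2783 0.6137]  S=[0.7006 -0.0084; -0.0084 1.1351]  K=[0.5301 0.0903; 0.0960 0.4850; 0.2441 0.2660]  nu=[-6.2368, -0.2848]  x^+=[0.1222, 2.5839, 0.4824]  P^+=[0.2027 0.0708 0.1314; 0.0708 0.2760 0.1167; 0.1314 0.1167 0.4927]

K[0,0] = 0.5301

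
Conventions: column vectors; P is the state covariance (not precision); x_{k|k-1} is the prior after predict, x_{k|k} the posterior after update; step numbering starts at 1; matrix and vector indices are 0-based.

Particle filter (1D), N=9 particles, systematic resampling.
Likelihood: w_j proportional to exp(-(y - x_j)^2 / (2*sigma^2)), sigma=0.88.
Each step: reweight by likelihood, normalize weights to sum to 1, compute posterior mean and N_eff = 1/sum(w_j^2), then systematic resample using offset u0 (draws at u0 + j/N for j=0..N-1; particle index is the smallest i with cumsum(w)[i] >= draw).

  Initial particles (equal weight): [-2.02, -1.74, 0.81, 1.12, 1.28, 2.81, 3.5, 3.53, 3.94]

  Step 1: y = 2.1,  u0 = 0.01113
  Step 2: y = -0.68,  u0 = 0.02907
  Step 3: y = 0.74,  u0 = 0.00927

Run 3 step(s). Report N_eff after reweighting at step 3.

N_eff = 8.9545

step 1: w=[0.0000, 0.0000, 0.1173, 0.1848, 0.2225, 0.2481, 0.0969, 0.0917, 0.0386]  mean=2.0990  Neff=5.6093  idx=[2, 3, 3, 4, 4, 5, 5, 6, 7]
step 2: w=[0.3649, 0.1889, 0.1889, 0.1281, 0.1281, 0.0006, 0.0006, 0.0000, 0.0000]  mean=1.0499  Neff=4.2141  idx=[0, 0, 0, 0, 1, 2, 2, 3, 4]
step 3: w=[0.1190, 0.1190, 0.1190, 0.1190, 0.1087, 0.1087, 0.1087, 0.0989, 0.0989]  mean=1.0041  Neff=8.9545  idx=[0, 1, 1, 2, 3, 4, 5, 6, 7]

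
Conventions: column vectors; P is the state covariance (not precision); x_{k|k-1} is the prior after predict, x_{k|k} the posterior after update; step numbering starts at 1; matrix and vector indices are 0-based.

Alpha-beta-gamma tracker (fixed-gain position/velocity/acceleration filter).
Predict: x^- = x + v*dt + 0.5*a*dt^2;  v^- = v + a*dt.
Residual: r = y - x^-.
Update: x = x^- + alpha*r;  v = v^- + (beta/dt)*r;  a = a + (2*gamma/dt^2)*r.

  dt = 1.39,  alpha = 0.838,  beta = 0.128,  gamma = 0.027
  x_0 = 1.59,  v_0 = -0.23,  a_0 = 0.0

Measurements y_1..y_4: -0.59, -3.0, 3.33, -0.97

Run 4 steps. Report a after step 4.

a_post = 0.0016

step 1: x_pred=1.2703  r=-1.8603  x^+=-0.2886  v^+=-0.4013  a^+=-0.0520
step 2: x_pred=-0.8967  r=-2.1033  x^+=-2.6593  v^+=-0.6673  a^+=-0.1108
step 3: x_pred=-3.6938  r=7.0238  x^+=2.1921  v^+=-0.1745  a^+=0.0855
step 4: x_pred=2.0323  r=-3.0023  x^+=-0.4836  v^+=-0.3320  a^+=0.0016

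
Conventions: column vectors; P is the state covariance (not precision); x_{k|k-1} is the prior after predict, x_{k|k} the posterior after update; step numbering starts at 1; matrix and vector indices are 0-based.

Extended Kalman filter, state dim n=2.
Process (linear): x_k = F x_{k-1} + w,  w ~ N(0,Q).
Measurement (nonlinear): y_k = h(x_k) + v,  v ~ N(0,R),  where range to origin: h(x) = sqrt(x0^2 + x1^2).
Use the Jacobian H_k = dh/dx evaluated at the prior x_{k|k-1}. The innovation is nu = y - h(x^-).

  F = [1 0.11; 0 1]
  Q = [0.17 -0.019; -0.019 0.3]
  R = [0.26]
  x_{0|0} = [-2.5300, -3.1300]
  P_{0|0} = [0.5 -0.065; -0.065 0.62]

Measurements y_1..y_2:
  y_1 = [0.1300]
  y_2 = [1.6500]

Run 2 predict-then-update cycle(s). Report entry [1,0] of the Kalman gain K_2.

step 1: x^-=[-2.8743, -3.1300]  P^-=[0.6632 -0.0158; -0.0158 0.9200]  H_jac=[-0.6764 -0.7366]  S=[1.0468]  K=[-0.4174; -0.6371]  nu=[-4.1195]  x^+=[-1.1547, -0.5053]  P^+=[0.4808 -0.2942; -0.2942 0.4951]
step 2: x^-=[-1.2103, -0.5053]  P^-=[0.5921 -0.2587; -0.2587 0.7951]  H_jac=[-0.9228 -0.3853]  S=[0.6982]  K=[-0.6398; -0.0967]  nu=[0.3384]  x^+=[-1.4268, -0.5380]  P^+=[0.3063 -0.3019; -0.3019 0.7885]

K[1,0] = -0.0967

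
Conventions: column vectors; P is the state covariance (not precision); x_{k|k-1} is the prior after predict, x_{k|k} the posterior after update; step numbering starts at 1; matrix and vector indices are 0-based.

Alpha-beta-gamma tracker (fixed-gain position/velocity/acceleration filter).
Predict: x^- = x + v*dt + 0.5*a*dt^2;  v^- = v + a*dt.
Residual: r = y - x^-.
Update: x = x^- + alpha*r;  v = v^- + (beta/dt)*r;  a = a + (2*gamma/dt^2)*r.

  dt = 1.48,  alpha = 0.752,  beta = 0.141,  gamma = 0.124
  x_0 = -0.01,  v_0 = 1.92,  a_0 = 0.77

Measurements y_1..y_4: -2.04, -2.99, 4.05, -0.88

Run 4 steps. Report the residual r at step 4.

step 1: x_pred=3.6749  r=-5.7149  x^+=-0.6227  v^+=2.5151  a^+=0.1230
step 2: x_pred=3.2344  r=-6.2244  x^+=-1.4464  v^+=2.1041  a^+=-0.5818
step 3: x_pred=1.0306  r=3.0194  x^+=3.3012  v^+=1.5307  a^+=-0.2399
step 4: x_pred=5.3039  r=-6.1839  x^+=0.6536  v^+=0.5865  a^+=-0.9401

resid = -6.1839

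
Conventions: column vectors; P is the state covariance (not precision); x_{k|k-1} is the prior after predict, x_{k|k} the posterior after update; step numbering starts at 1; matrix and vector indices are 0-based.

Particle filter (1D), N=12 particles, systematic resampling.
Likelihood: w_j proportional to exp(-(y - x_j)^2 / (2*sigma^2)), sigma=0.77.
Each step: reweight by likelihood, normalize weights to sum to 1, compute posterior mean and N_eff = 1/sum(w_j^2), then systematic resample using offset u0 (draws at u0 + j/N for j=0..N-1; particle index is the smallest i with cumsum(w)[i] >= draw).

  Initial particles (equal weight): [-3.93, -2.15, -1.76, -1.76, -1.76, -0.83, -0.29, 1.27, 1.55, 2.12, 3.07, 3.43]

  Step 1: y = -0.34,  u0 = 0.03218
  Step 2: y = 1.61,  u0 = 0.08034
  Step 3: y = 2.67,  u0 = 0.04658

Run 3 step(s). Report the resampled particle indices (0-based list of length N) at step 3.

resampled_idx = [2, 3, 4, 4, 5, 6, 7, 8, 9, 9, 10, 11]

step 1: w=[0.0000, 0.0243, 0.0704, 0.0704, 0.0704, 0.3149, 0.3848, 0.0433, 0.0190, 0.0023, 0.0000, 0.0000]  mean=-0.7077  Neff=3.7739  idx=[2, 3, 4, 5, 5, 5, 5, 6, 6, 6, 6, 7]
step 2: w=[0.0001, 0.0001, 0.0001, 0.0059, 0.0059, 0.0059, 0.0059, 0.0424, 0.0424, 0.0424, 0.0424, 0.8069]  mean=0.9558  Neff=1.5189  idx=[8, 10, 11, 11, 11, 11, 11, 11, 11, 11, 11, 11]
step 3: w=[0.0003, 0.0003, 0.0999, 0.0999, 0.0999, 0.0999, 0.0999, 0.0999, 0.0999, 0.0999, 0.0999, 0.0999]  mean=1.2690  Neff=10.0129  idx=[2, 3, 4, 4, 5, 6, 7, 8, 9, 9, 10, 11]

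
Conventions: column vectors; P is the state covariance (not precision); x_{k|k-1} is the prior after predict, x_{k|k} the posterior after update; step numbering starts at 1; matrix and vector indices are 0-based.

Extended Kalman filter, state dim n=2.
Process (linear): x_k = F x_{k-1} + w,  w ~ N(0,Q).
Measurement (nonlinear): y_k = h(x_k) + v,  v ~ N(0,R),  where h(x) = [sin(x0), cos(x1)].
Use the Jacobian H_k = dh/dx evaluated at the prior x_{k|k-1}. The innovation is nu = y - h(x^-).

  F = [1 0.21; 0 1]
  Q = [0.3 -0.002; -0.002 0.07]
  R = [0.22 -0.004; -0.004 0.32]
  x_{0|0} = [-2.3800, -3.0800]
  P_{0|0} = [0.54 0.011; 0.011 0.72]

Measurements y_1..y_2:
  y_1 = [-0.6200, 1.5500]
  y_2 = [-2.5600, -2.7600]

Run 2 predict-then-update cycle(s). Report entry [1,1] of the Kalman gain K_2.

step 1: x^-=[-3.0268, -3.0800]  P^-=[0.8764 0.1602; 0.1602 0.7900]  H_jac=[-0.9934 0.0000; 0.0000 0.0616]  S=[1.0849 -0.0138; -0.0138 0.3230]  K=[-0.8025 -0.0037; -0.1449 0.1444]  nu=[-0.5055, 2.5481]  x^+=[-2.6307, -2.6389]  P^+=[0.1777 0.0327; 0.0327 0.7599]
step 2: x^-=[-3.1849, -2.6389]  P^-=[0.5249 0.1902; 0.1902 0.8299]  H_jac=[-0.9991 0.0000; 0.0000 0.4818]  S=[0.7440 -0.0956; -0.0956 0.5126]  K=[-0.6987 0.0485; -0.1591 0.7503]  nu=[-2.6033, -1.8837]  x^+=[-1.4574, -3.6381]  P^+=[0.1541 0.0380; 0.0380 0.4997]

K[1,1] = 0.7503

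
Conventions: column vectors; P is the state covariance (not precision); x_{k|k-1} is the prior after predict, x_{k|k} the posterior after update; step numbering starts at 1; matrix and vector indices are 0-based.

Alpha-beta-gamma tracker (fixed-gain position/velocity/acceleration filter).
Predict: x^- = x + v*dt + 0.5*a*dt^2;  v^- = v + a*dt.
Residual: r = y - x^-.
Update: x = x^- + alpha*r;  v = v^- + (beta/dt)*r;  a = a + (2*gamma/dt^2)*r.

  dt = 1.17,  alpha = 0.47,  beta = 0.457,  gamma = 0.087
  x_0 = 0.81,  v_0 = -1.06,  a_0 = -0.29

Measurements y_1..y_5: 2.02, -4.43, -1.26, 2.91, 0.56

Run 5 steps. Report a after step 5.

a_post = 0.8062

step 1: x_pred=-0.6287  r=2.6487  x^+=0.6162  v^+=-0.3647  a^+=0.0467
step 2: x_pred=0.2214  r=-4.6514  x^+=-1.9648  v^+=-2.1270  a^+=-0.5446
step 3: x_pred=-4.8260  r=3.5660  x^+=-3.1500  v^+=-1.3712  a^+=-0.0913
step 4: x_pred=-4.8168  r=7.7268  x^+=-1.1852  v^+=1.5400  a^+=0.8909
step 5: x_pred=1.2264  r=-0.6664  x^+=0.9132  v^+=2.3221  a^+=0.8062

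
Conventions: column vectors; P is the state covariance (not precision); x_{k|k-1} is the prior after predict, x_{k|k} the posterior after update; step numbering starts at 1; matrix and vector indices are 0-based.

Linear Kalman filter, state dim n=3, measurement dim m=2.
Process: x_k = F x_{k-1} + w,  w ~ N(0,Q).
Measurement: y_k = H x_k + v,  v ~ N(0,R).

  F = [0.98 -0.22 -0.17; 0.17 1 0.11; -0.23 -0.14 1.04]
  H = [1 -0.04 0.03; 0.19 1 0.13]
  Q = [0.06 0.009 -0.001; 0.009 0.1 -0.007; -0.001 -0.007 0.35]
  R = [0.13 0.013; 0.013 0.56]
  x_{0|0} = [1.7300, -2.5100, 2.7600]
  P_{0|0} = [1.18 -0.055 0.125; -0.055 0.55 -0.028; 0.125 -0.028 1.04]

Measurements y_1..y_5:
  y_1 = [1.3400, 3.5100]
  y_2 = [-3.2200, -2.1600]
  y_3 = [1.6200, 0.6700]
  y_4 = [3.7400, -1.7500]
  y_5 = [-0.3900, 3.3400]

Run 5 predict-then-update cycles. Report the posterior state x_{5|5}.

step 1: x^-=[1.7784, -1.9123, 2.8239]  P^-=[1.2299 0.0286 -0.2911; 0.0286 0.6765 -0.0070; -0.2911 -0.0070 1.4929]  S=[1.3426 0.2142; 0.2142 1.3008]  K=[0.9050 0.0236; -0.0847 0.5375; -0.2048 0.1350]  nu=[-0.5996, 4.7173]  x^+=[1.3469, 0.6740, 3.5837]  P^+=[0.1206 0.0114 -0.0716; 0.0114 0.3106 -0.0987; -0.0716 -0.0987 1.4247]
step 2: x^-=[0.5624, 1.2972, 3.3229]  P^-=[0.2435 -0.0417 -0.3270; -0.0417 0.4108 -0.0070; -0.3270 -0.0070 1.9671]  S=[0.3597 -0.0354; -0.0354 0.9790]  K=[0.6530 -0.0151; -0.1222 0.4061; -0.7280 0.1643]  nu=[-3.8302, -3.9961]  x^+=[-1.8781, 0.1421, 5.4549]  P^+=[0.0893 0.0025 -0.1494; 0.0025 0.2404 -0.1155; -0.1494 -0.1155 1.7416]
step 3: x^-=[-2.7991, 0.4229, 6.0852]  P^-=[0.2478 -0.0486 -0.4562; -0.0486 0.3339 0.0135; -0.4562 0.0135 2.3484]  S=[0.3569 -0.0539; -0.0539 0.9050]  K=[0.6571 -0.0281; -0.1190 0.3536; -1.0532 0.1937]  nu=[4.2535, -0.0121]  x^+=[-0.0039, -0.0877, 1.6029]  P^+=[0.0910 0.0010 -0.1959; 0.0010 0.2112 -0.1146; -0.1959 -0.1146 1.8965]
step 4: x^-=[-0.2570, 0.0879, 1.6802]  P^-=[0.2687 -0.0500 -0.5342; -0.0500 0.3045 0.0295; -0.5342 0.0295 2.5373]  S=[0.3733 -0.0596; -0.0596 0.8794]  K=[0.6770 -0.0319; -0.1112 0.3323; -1.1964 0.2121]  nu=[3.9501, -2.0075]  x^+=[2.4813, -1.0184, -3.4714]  P^+=[0.0941 0.0010 -0.2151; 0.0010 0.1984 -0.1072; -0.2151 -0.1072 1.9332]
step 5: x^-=[3.2458, -0.9784, -4.0384]  P^-=[0.2790 -0.0503 -0.5636; -0.0503 0.2932 0.0400; -0.5636 0.0400 2.5840]  S=[0.3819 -0.0610; -0.0610 0.8704]  K=[0.6863 -0.0329; -0.1074 0.3243; -1.2414 0.2218]  nu=[-3.5538, 4.2267]  x^+=[0.6677, 0.7743, 1.3107]  P^+=[0.0954 0.0010 -0.2200; 0.0010 0.1930 -0.0996; -0.2200 -0.0996 1.9190]

x_post = [0.6677, 0.7743, 1.3107]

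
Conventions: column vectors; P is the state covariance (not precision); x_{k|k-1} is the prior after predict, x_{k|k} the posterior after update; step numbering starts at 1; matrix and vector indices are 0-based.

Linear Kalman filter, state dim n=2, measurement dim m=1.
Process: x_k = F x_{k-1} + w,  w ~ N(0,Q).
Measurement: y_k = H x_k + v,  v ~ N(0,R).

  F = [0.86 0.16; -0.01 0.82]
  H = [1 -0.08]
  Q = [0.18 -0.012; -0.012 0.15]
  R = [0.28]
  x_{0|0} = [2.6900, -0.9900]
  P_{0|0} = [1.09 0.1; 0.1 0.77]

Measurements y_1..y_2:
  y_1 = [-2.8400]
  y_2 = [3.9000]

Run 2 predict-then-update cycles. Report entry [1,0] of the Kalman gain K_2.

step 1: x^-=[2.1550, -0.8387]  P^-=[1.0334 0.1500; 0.1500 0.6662]  S=[1.2937]  K=[0.7895; 0.0748]  nu=[-5.0621]  x^+=[-1.8417, -1.2171]  P^+=[0.2270 0.0737; 0.0737 0.6590]
step 2: x^-=[-1.7786, -0.9796]  P^-=[0.3850 0.1243; 0.1243 0.5919]  S=[0.6489]  K=[0.5780; 0.1186]  nu=[5.6003]  x^+=[1.4583, -0.3153]  P^+=[0.1682 0.0798; 0.0798 0.5828]

K[1,0] = 0.1186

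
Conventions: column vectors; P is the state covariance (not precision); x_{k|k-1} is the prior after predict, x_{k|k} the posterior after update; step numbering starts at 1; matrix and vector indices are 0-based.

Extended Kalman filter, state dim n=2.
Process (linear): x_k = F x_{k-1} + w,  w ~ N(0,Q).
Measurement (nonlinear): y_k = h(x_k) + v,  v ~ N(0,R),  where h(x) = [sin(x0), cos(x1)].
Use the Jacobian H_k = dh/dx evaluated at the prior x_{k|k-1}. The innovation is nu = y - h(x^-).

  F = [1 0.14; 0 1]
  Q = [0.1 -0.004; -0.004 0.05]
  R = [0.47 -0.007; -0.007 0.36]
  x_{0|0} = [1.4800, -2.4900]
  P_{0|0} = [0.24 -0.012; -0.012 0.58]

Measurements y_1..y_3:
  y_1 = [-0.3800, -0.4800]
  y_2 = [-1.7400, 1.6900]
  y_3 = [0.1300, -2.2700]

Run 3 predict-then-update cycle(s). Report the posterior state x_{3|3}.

step 1: x^-=[1.1314, -2.4900]  P^-=[0.3480 0.0652; 0.0652 0.6300]  H_jac=[0.4254 0.0000; 0.0000 0.6065]  S=[0.5330 0.0098; 0.0098 0.5917]  K=[0.2766 0.0622; 0.0402 0.6450]  nu=[-1.2850, 0.3151]  x^+=[0.7956, -2.3383]  P^+=[0.3046 0.0338; 0.0338 0.3824]
step 2: x^-=[0.4682, -2.3383]  P^-=[0.4215 0.0833; 0.0833 0.4324]  H_jac=[0.8924 0.0000; 0.0000 0.7196]  S=[0.8057 0.0465; 0.0465 0.5839]  K=[0.4631 0.0658; 0.0618 0.5280]  nu=[-2.1913, 2.3844]  x^+=[-0.3898, -1.2148]  P^+=[0.2434 0.0284; 0.0284 0.2635]
step 3: x^-=[-0.5598, -1.2148]  P^-=[0.3565 0.0613; 0.0613 0.3135]  H_jac=[0.8473 0.0000; 0.0000 0.9373]  S=[0.7260 0.0417; 0.0417 0.6354]  K=[0.4125 0.0634; 0.0452 0.4595]  nu=[0.6610, -2.6185]  x^+=[-0.4531, -2.3882]  P^+=[0.2283 0.0213; 0.0213 0.1762]

x_post = [-0.4531, -2.3882]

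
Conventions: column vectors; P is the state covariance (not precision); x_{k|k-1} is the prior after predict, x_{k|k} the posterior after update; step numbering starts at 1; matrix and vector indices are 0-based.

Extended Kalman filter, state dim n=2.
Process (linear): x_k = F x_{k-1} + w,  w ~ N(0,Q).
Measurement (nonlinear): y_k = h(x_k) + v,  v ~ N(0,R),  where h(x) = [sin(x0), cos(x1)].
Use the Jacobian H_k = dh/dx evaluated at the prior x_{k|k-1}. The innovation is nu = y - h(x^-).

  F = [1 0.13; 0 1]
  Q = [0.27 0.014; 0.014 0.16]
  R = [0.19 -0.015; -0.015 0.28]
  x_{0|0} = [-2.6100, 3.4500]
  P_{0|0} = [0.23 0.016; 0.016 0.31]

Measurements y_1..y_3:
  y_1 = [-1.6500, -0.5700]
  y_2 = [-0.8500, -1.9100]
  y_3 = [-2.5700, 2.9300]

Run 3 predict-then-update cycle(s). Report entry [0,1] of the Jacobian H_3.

step 1: x^-=[-2.1615, 3.4500]  P^-=[0.5094 0.0703; 0.0703 0.4700]  H_jac=[-0.5569 0.0000; 0.0000 0.3035]  S=[0.3480 -0.0269; -0.0269 0.3233]  K=[-0.8154 -0.0018; -0.0789 0.4347]  nu=[-0.8195, 0.3828]  x^+=[-1.4940, 3.6811]  P^+=[0.2781 0.0386; 0.0386 0.4049]
step 2: x^-=[-1.0155, 3.6811]  P^-=[0.5650 0.1053; 0.1053 0.5649]  H_jac=[0.5272 0.0000; 0.0000 0.5137]  S=[0.3470 0.0135; 0.0135 0.4291]  K=[0.8545 0.0991; 0.1338 0.6721]  nu=[-0.0003, -1.0520]  x^+=[-1.1200, 2.9740]  P^+=[0.3051 0.0291; 0.0291 0.3624]
step 3: x^-=[-0.7334, 2.9740]  P^-=[0.5888 0.0902; 0.0902 0.5224]  H_jac=[0.7429 0.0000; 0.0000 -0.1668]  S=[0.5150 -0.0262; -0.0262 0.2945]  K=[0.8507 0.0245; 0.1156 -0.2856]  nu=[-1.9006, 3.9160]  x^+=[-2.2542, 1.6357]  P^+=[0.2171 0.0353; 0.0353 0.4898]

H_jac[0,1] = 0.0000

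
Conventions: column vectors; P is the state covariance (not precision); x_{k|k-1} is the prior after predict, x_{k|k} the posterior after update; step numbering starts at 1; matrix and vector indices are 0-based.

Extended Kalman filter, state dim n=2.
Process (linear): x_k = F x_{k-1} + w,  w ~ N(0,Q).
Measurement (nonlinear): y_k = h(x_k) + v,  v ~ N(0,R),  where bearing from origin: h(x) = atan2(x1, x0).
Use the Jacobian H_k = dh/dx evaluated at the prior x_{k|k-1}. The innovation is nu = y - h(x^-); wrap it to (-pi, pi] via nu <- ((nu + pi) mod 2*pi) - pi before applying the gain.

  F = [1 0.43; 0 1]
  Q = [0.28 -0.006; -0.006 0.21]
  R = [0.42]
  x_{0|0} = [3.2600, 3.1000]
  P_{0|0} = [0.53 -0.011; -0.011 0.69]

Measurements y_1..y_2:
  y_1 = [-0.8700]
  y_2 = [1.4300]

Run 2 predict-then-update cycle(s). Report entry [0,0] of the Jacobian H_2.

step 1: x^-=[4.5930, 3.1000]  P^-=[0.9281 0.2797; 0.2797 0.9000]  H_jac=[-0.1010 0.1496]  S=[0.4411]  K=[-0.1176; 0.2412]  nu=[-1.4637]  x^+=[4.7651, 2.7470]  P^+=[0.9220 0.2922; 0.2922 0.8743]
step 2: x^-=[5.9463, 2.7470]  P^-=[1.6150 0.6622; 0.6622 1.0843]  H_jac=[-0.0640 0.1386]  S=[0.4357]  K=[-0.0267; 0.2476]  nu=[0.9972]  x^+=[5.9197, 2.9940]  P^+=[1.6147 0.6651; 0.6651 1.0576]

H_jac[0,0] = -0.0640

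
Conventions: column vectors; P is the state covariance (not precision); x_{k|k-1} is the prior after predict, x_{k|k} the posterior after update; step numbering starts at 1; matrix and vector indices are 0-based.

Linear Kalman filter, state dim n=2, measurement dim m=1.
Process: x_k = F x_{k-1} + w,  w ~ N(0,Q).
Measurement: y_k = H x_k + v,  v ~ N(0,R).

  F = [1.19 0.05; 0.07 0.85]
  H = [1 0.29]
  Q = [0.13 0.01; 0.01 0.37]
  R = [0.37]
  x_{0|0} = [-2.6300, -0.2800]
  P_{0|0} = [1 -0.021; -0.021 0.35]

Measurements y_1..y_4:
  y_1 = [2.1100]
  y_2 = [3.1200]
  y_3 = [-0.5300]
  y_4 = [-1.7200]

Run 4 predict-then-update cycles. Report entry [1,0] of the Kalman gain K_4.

K[1,0] = 0.1983

step 1: x^-=[-3.1437, -0.4221]  P^-=[1.5445 0.0869; 0.0869 0.6253]  S=[2.0174]  K=[0.7780; 0.1329]  nu=[5.3761]  x^+=[1.0392, 0.2926]  P^+=[0.3232 -0.1218; -0.1218 0.5896]
step 2: x^-=[1.2512, 0.3214]  P^-=[0.5747 -0.0617; -0.0617 0.7831]  S=[0.9748]  K=[0.5712; 0.1697]  nu=[1.7755]  x^+=[2.2654, 0.6228]  P^+=[0.2566 -0.1562; -0.1562 0.7550]
step 3: x^-=[2.7270, 0.6880]  P^-=[0.4767 -0.0950; -0.0950 0.8982]  S=[0.8671]  K=[0.5180; 0.1908]  nu=[-3.4565]  x^+=[0.9366, 0.0285]  P^+=[0.2441 -0.1807; -0.1807 0.8666]
step 4: x^-=[1.1160, 0.0898]  P^-=[0.4563 -0.1163; -0.1163 0.9758]  S=[0.8409]  K=[0.5025; 0.1983]  nu=[-2.8620]  x^+=[-0.3222, -0.4776]  P^+=[0.2439 -0.2000; -0.2000 0.9428]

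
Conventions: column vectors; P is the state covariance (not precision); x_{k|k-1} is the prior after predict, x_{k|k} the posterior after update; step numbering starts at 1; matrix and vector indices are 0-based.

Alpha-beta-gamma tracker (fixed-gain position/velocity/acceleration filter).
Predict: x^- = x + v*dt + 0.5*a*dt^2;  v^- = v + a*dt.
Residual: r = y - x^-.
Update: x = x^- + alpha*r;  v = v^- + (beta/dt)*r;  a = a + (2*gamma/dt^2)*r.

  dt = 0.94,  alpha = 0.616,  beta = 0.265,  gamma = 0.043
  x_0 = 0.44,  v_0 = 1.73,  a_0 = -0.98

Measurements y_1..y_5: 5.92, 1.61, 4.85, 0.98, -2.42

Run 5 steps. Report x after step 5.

step 1: x_pred=1.6332  r=4.2868  x^+=4.2739  v^+=2.0173  a^+=-0.5628
step 2: x_pred=5.9215  r=-4.3115  x^+=3.2656  v^+=0.2728  a^+=-0.9824
step 3: x_pred=3.0880  r=1.7620  x^+=4.1734  v^+=-0.1539  a^+=-0.8109
step 4: x_pred=3.6705  r=-2.6905  x^+=2.0131  v^+=-1.6747  a^+=-1.0728
step 5: x_pred=-0.0350  r=-2.3850  x^+=-1.5042  v^+=-3.3554  a^+=-1.3049

x_post = -1.5042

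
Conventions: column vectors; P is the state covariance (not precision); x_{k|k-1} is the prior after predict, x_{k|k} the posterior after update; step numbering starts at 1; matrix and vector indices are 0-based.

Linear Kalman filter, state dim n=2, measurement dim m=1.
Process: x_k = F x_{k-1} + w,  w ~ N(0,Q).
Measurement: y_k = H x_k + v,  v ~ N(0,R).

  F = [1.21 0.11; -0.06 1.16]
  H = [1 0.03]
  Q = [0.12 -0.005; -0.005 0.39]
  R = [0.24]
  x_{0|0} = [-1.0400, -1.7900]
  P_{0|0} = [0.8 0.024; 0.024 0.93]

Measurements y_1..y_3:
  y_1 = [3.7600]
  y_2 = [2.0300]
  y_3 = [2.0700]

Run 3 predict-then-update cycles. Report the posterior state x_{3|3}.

step 1: x^-=[-1.4553, -2.0140]  P^-=[1.3089 0.0891; 0.0891 1.6409]  S=[1.5557]  K=[0.8431; 0.0889]  nu=[5.2757]  x^+=[2.9925, -1.5449]  P^+=[0.2032 -0.0275; -0.0275 1.6286]
step 2: x^-=[3.4510, -1.9716]  P^-=[0.4298 0.1496; 0.1496 2.5861]  S=[0.6811]  K=[0.6376; 0.3336]  nu=[-1.3618]  x^+=[2.5826, -2.4258]  P^+=[0.1529 0.0047; 0.0047 2.5103]
step 3: x^-=[2.8581, -2.9689]  P^-=[0.3755 0.3108; 0.3108 3.7677]  S=[0.6375]  K=[0.6036; 0.6649]  nu=[-0.6991]  x^+=[2.4362, -3.4337]  P^+=[0.1432 0.0550; 0.0550 3.4859]

x_post = [2.4362, -3.4337]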